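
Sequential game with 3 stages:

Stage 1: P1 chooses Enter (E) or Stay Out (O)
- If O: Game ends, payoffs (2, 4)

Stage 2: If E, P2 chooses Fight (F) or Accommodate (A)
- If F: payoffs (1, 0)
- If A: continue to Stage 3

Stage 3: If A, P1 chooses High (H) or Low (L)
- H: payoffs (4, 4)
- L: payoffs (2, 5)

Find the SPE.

SPE: (E, A, H); Outcome (4, 4)

Work:
Stage 3: P1 chooses H (4 vs 2)
Stage 2: P2: F->0, A->4 (anticipating H). Choose A
Stage 1: P1: O->2, E->4 (anticipating A, H). Choose E
SPE path: E -> A -> H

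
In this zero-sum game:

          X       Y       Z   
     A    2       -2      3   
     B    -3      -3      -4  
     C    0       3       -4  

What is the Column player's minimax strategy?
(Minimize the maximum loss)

Column should play X, value = 2

Work:
Column player minimizes Row's maximum payoff:
Column X: max payoff to Row = 2
Column Y: max payoff to Row = 3
Column Z: max payoff to Row = 3
Minimum is 2, achieved by column X.
Minimax strategy: X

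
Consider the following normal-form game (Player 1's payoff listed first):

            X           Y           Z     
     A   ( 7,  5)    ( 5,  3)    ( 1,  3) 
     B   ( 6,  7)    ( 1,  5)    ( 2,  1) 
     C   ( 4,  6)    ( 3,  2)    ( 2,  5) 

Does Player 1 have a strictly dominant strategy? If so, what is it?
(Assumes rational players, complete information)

No strictly dominant strategy exists for Player 1

Work:
A strategy strictly dominates another if it gives a strictly higher payoff against every opponent action. Compare each pair of P1's strategies column-by-column:
  A vs B: [7 vs 6, 5 vs 1, 1 vs 2] → A does not strictly dominate B (column Z: 1 ≤ 2)
  A vs C: [7 vs 4, 5 vs 3, 1 vs 2] → A does not strictly dominate C (column Z: 1 ≤ 2)
  B vs A: [6 vs 7, 1 vs 5, 2 vs 1] → B does not strictly dominate A (column X: 6 ≤ 7)
  B vs C: [6 vs 4, 1 vs 3, 2 vs 2] → B does not strictly dominate C (column Y: 1 ≤ 3)
  C vs A: [4 vs 7, 3 vs 5, 2 vs 1] → C does not strictly dominate A (column X: 4 ≤ 7)
  C vs B: [4 vs 6, 3 vs 1, 2 vs 2] → C does not strictly dominate B (column X: 4 ≤ 6)
No single strategy strictly dominates all others → no strictly dominant strategy.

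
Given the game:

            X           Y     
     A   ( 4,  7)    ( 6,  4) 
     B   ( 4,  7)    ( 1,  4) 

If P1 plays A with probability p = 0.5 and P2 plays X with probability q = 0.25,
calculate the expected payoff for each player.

E[P1] = 3.625, E[P2] = 4.75

Work:
E[P1] = p·q·π₁(A,X) + p·(1-q)·π₁(A,Y) + (1-p)·q·π₁(B,X) + (1-p)·(1-q)·π₁(B,Y)
= 0.5·0.25·4 + 0.5·0.75·6 + 0.5·0.25·4 + 0.5·0.75·1
= 3.625

E[P2] = 4.75 (similar calculation)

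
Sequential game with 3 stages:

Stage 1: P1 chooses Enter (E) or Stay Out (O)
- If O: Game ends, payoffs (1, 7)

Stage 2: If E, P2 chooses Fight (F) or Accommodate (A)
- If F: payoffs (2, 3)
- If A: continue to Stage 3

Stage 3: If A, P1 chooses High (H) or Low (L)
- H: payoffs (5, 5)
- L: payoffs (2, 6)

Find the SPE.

SPE: (E, A, H); Outcome (5, 5)

Work:
Stage 3: P1 chooses H (5 vs 2)
Stage 2: P2: F->3, A->5 (anticipating H). Choose A
Stage 1: P1: O->1, E->5 (anticipating A, H). Choose E
SPE path: E -> A -> H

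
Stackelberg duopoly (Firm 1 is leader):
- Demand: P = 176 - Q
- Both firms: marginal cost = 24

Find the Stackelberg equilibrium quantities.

q₁* (leader) = 76.0, q₂* (follower) = 38.0

Work:
Follower's reaction: q₂ = (a - c - q₁)/2
Leader substitutes: π₁ = q₁·(a - q₁ - (a-c-q₁)/2 - c)
FOC: q₁* = (176 - 24)/2 = 76.00
Then: q₂* = (176 - 24 - 76.0)/2 = 38.00
Leader has first-mover advantage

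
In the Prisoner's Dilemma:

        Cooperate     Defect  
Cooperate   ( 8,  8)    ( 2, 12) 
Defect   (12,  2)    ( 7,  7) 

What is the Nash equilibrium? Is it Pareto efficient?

(Defect, Defect) is NE; not Pareto efficient

Work:
Defect dominates Cooperate for both players:
If P2 cooperates: Defect (12) > Cooperate (8)
If P2 defects: Defect (7) > Cooperate (2)
NE: (Defect, Defect) with payoff (7, 7)
But (Cooperate, Cooperate) = (8, 8) Pareto dominates (7, 7)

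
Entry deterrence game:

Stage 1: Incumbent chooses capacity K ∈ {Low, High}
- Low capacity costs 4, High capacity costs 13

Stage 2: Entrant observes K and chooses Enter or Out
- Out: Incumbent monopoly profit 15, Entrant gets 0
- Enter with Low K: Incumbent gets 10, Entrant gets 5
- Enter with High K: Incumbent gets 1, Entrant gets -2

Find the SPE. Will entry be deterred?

SPE: (Low, Enter|Low, Out|High); Entry not deterred. Incumbent net profit = 6, Entrant gets 5

Work:
After Low K: Entrant enters (5 > 0)
After High K: Entrant stays out (-2 < 0)
Incumbent: Low → 10−4=6, High → 15−13=2
Incumbent chooses Low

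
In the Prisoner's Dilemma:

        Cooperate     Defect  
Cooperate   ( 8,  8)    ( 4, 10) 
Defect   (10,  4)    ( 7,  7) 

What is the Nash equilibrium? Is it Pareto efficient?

(Defect, Defect) is NE; not Pareto efficient

Work:
Defect dominates Cooperate for both players:
If P2 cooperates: Defect (10) > Cooperate (8)
If P2 defects: Defect (7) > Cooperate (4)
NE: (Defect, Defect) with payoff (7, 7)
But (Cooperate, Cooperate) = (8, 8) Pareto dominates (7, 7)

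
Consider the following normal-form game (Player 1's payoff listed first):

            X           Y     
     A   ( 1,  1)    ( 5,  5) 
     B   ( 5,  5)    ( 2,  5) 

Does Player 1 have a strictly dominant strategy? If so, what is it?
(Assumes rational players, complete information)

No strictly dominant strategy exists for Player 1

Work:
A strategy strictly dominates another if it gives a strictly higher payoff against every opponent action. Compare each pair of P1's strategies column-by-column:
  A vs B: [1 vs 5, 5 vs 2] → A does not strictly dominate B (column X: 1 ≤ 5)
  B vs A: [5 vs 1, 2 vs 5] → B does not strictly dominate A (column Y: 2 ≤ 5)
No single strategy strictly dominates all others → no strictly dominant strategy.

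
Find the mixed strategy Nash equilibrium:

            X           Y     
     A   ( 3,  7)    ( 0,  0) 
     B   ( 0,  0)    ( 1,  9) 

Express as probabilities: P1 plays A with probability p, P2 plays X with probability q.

p = 0.5625, q = 0.25

Work:
Find probabilities that make opponent indifferent:
P2 chooses q to make P1 indifferent between A and B
P1 chooses p to make P2 indifferent between X and Y
Mixed NE: P1 plays (A: 0.5625, B: 0.4375), P2 plays (X: 0.25, Y: 0.75)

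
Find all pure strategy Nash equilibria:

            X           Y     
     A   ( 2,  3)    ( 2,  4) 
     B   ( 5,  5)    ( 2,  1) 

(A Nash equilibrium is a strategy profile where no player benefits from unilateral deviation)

Nash equilibrium: (A, Y), (B, X)

Work:
Best responses:
  P1 vs X: payoffs [2, 5] → best response B (payoff 5)
  P1 vs Y: payoffs [2, 2] → best response A/B (payoff 2)
  P2 vs A: payoffs [3, 4] → best response Y (payoff 4)
  P2 vs B: payoffs [5, 1] → best response X (payoff 5)
Mutual best responses: (A,Y), (B,X) → Nash equilibria.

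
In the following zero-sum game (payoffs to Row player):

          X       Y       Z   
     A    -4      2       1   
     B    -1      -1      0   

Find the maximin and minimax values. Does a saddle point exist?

Maximin = -1, Minimax = -1, Saddle: True

Work:
Row minimums: [-4, -1] → maximin = -1
Column maximums: [-1, 2, 1] → minimax = -1
Saddle point exists! Game value = -1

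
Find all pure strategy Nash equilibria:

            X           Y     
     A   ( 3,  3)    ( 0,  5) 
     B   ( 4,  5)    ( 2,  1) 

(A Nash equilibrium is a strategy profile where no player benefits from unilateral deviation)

Nash equilibrium: (B, X)

Work:
Best responses:
  P1 vs X: payoffs [3, 4] → best response B (payoff 4)
  P1 vs Y: payoffs [0, 2] → best response B (payoff 2)
  P2 vs A: payoffs [3, 5] → best response Y (payoff 5)
  P2 vs B: payoffs [5, 1] → best response X (payoff 5)
Mutual best responses: (B,X) → Nash equilibria.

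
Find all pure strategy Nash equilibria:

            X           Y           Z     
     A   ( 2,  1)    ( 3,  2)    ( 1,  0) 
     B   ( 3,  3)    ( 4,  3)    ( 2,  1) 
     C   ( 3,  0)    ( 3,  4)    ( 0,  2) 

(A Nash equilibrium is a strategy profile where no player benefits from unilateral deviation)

Nash equilibrium: (B, X), (B, Y)

Work:
Best responses:
  P1 vs X: payoffs [2, 3, 3] → best response B/C (payoff 3)
  P1 vs Y: payoffs [3, 4, 3] → best response B (payoff 4)
  P1 vs Z: payoffs [1, 2, 0] → best response B (payoff 2)
  P2 vs A: payoffs [1, 2, 0] → best response Y (payoff 2)
  P2 vs B: payoffs [3, 3, 1] → best response X/Y (payoff 3)
  P2 vs C: payoffs [0, 4, 2] → best response Y (payoff 4)
Mutual best responses: (B,X), (B,Y) → Nash equilibria.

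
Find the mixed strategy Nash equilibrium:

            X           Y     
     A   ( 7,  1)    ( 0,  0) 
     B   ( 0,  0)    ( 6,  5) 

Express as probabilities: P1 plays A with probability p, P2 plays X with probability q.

p = 0.8333, q = 0.4615

Work:
Find probabilities that make opponent indifferent:
P2 chooses q to make P1 indifferent between A and B
P1 chooses p to make P2 indifferent between X and Y
Mixed NE: P1 plays (A: 0.8333, B: 0.1667), P2 plays (X: 0.4615, Y: 0.5385)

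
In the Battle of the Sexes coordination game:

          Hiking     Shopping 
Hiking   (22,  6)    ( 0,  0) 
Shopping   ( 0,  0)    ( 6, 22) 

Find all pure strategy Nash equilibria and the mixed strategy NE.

Pure NE: (Hiking, Hiking) and (Shopping, Shopping); Mixed NE: p = 0.7857, q = 0.2143

Work:
Check pure NE:
(Hiking, Hiking): (22, 6) - no unilateral deviation beneficial
(Shopping, Shopping): (6, 22) - no unilateral deviation beneficial
Mixed NE: P1 plays Hiking with p = 0.7857, P2 plays Hiking with q = 0.2143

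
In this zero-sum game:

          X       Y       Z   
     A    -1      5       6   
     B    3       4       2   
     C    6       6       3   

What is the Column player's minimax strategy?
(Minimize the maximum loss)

Column should play X or Y or Z (all achieve the minimum), value = 6

Work:
Column player minimizes Row's maximum payoff:
Column X: max payoff to Row = 6
Column Y: max payoff to Row = 6
Column Z: max payoff to Row = 6
Minimum is 6, achieved by columns X, Y, Z (tied).
Each of X or Y or Z is a minimax strategy.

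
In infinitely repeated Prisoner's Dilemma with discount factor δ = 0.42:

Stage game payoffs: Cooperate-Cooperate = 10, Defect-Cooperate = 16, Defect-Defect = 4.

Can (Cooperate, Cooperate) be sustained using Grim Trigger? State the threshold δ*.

δ* = 0.5; since δ = 0.42 < 0.5, cooperation cannot be sustained

Work:
For Grim Trigger:
Cooperate forever: 10/(1-δ)
Defect then punished: 16 + 4·δ/(1-δ)
Need: 10/(1-δ) ≥ 16 + 4·δ/(1-δ)
Solving: δ ≥ (T-R)/(T-P) = (16-10)/(16-4) = 0.5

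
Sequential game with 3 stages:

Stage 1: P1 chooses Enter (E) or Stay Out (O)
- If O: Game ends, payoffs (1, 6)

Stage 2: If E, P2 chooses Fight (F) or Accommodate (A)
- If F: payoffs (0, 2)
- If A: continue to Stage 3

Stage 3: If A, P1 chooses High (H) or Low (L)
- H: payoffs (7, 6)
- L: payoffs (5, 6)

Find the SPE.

SPE: (E, A, H); Outcome (7, 6)

Work:
Stage 3: P1 chooses H (7 vs 5)
Stage 2: P2: F->2, A->6 (anticipating H). Choose A
Stage 1: P1: O->1, E->7 (anticipating A, H). Choose E
SPE path: E -> A -> H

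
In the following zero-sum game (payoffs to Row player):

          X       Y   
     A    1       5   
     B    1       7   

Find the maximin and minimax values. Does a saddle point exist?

Maximin = 1, Minimax = 1, Saddle: True

Work:
Row minimums: [1, 1] → maximin = 1
Column maximums: [1, 7] → minimax = 1
Saddle point exists! Game value = 1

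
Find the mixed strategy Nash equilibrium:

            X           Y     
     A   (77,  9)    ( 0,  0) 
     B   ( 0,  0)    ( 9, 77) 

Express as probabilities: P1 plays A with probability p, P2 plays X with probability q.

p = 0.8953, q = 0.1047

Work:
Find probabilities that make opponent indifferent:
P2 chooses q to make P1 indifferent between A and B
P1 chooses p to make P2 indifferent between X and Y
Mixed NE: P1 plays (A: 0.8953, B: 0.1047), P2 plays (X: 0.1047, Y: 0.8953)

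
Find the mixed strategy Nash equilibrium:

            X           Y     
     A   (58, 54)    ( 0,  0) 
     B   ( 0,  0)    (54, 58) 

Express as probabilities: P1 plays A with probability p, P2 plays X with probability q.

p = 0.5179, q = 0.4821

Work:
Find probabilities that make opponent indifferent:
P2 chooses q to make P1 indifferent between A and B
P1 chooses p to make P2 indifferent between X and Y
Mixed NE: P1 plays (A: 0.5179, B: 0.4821), P2 plays (X: 0.4821, Y: 0.5179)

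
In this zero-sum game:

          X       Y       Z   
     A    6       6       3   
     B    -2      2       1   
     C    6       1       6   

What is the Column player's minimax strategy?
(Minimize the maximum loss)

Column should play X or Y or Z (all achieve the minimum), value = 6

Work:
Column player minimizes Row's maximum payoff:
Column X: max payoff to Row = 6
Column Y: max payoff to Row = 6
Column Z: max payoff to Row = 6
Minimum is 6, achieved by columns X, Y, Z (tied).
Each of X or Y or Z is a minimax strategy.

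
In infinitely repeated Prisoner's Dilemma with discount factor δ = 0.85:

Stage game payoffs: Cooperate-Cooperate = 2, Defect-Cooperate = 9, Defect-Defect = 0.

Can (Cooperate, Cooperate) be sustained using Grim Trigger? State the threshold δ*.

δ* = 0.7778; since δ = 0.85 ≥ 0.7778, cooperation can be sustained

Work:
For Grim Trigger:
Cooperate forever: 2/(1-δ)
Defect then punished: 9 + 0·δ/(1-δ)
Need: 2/(1-δ) ≥ 9 + 0·δ/(1-δ)
Solving: δ ≥ (T-R)/(T-P) = (9-2)/(9-0) = 0.7778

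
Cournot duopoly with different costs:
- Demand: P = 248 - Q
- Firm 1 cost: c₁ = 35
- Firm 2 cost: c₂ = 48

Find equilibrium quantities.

q₁* = 75.33, q₂* = 62.33

Work:
Reaction: q₁ = (248 - 35 - q₂)/2
Reaction: q₂ = (248 - 48 - q₁)/2
Solve simultaneously:
q₁* = (248 - 2×35 + 48)/3 = 75.33
q₂* = (248 - 2×48 + 35)/3 = 62.33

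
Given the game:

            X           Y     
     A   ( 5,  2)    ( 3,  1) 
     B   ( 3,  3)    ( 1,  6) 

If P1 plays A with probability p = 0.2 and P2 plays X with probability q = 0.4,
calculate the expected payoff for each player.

E[P1] = 2.2, E[P2] = 4.12

Work:
E[P1] = p·q·π₁(A,X) + p·(1-q)·π₁(A,Y) + (1-p)·q·π₁(B,X) + (1-p)·(1-q)·π₁(B,Y)
= 0.2·0.4·5 + 0.2·0.6·3 + 0.8·0.4·3 + 0.8·0.6·1
= 2.2

E[P2] = 4.12 (similar calculation)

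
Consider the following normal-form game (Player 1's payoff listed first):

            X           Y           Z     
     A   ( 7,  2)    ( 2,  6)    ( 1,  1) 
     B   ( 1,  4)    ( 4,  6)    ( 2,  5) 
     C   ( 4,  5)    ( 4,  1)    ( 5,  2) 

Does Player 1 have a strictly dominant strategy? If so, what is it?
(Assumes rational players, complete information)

No strictly dominant strategy exists for Player 1

Work:
A strategy strictly dominates another if it gives a strictly higher payoff against every opponent action. Compare each pair of P1's strategies column-by-column:
  A vs B: [7 vs 1, 2 vs 4, 1 vs 2] → A does not strictly dominate B (column Y: 2 ≤ 4)
  A vs C: [7 vs 4, 2 vs 4, 1 vs 5] → A does not strictly dominate C (column Y: 2 ≤ 4)
  B vs A: [1 vs 7, 4 vs 2, 2 vs 1] → B does not strictly dominate A (column X: 1 ≤ 7)
  B vs C: [1 vs 4, 4 vs 4, 2 vs 5] → B does not strictly dominate C (column X: 1 ≤ 4)
  C vs A: [4 vs 7, 4 vs 2, 5 vs 1] → C does not strictly dominate A (column X: 4 ≤ 7)
  C vs B: [4 vs 1, 4 vs 4, 5 vs 2] → C does not strictly dominate B (column Y: 4 ≤ 4)
No single strategy strictly dominates all others → no strictly dominant strategy.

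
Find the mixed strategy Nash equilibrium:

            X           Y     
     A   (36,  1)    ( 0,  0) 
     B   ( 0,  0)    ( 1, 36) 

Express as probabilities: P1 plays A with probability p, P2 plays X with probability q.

p = 0.973, q = 0.027

Work:
Find probabilities that make opponent indifferent:
P2 chooses q to make P1 indifferent between A and B
P1 chooses p to make P2 indifferent between X and Y
Mixed NE: P1 plays (A: 0.973, B: 0.027), P2 plays (X: 0.027, Y: 0.973)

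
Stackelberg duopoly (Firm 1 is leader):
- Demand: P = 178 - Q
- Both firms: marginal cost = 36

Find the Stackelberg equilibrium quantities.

q₁* (leader) = 71.0, q₂* (follower) = 35.5

Work:
Follower's reaction: q₂ = (a - c - q₁)/2
Leader substitutes: π₁ = q₁·(a - q₁ - (a-c-q₁)/2 - c)
FOC: q₁* = (178 - 36)/2 = 71.00
Then: q₂* = (178 - 36 - 71.0)/2 = 35.50
Leader has first-mover advantage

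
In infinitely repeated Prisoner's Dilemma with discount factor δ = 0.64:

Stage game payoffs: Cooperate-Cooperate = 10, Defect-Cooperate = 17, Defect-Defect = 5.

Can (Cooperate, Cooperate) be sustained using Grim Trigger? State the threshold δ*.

δ* = 0.5833; since δ = 0.64 ≥ 0.5833, cooperation can be sustained

Work:
For Grim Trigger:
Cooperate forever: 10/(1-δ)
Defect then punished: 17 + 5·δ/(1-δ)
Need: 10/(1-δ) ≥ 17 + 5·δ/(1-δ)
Solving: δ ≥ (T-R)/(T-P) = (17-10)/(17-5) = 0.5833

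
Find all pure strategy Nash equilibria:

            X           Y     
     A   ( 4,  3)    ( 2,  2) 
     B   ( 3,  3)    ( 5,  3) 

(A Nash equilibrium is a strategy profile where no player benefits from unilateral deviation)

Nash equilibrium: (A, X), (B, Y)

Work:
Best responses:
  P1 vs X: payoffs [4, 3] → best response A (payoff 4)
  P1 vs Y: payoffs [2, 5] → best response B (payoff 5)
  P2 vs A: payoffs [3, 2] → best response X (payoff 3)
  P2 vs B: payoffs [3, 3] → best response X/Y (payoff 3)
Mutual best responses: (A,X), (B,Y) → Nash equilibria.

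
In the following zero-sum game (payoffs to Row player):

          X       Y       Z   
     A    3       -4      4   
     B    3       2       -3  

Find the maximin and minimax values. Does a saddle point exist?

Maximin = -3, Minimax = 2, Saddle: False

Work:
Row minimums: [-4, -3] → maximin = -3
Column maximums: [3, 2, 4] → minimax = 2
No saddle point (maximin ≠ minimax). Mixed strategy needed.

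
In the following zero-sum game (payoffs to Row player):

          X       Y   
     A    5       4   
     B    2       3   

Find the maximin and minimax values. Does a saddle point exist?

Maximin = 4, Minimax = 4, Saddle: True

Work:
Row minimums: [4, 2] → maximin = 4
Column maximums: [5, 4] → minimax = 4
Saddle point exists! Game value = 4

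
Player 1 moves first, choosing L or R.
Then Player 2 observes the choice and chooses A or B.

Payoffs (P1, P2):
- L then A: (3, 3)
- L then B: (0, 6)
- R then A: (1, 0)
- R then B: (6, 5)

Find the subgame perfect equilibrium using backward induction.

P1 plays R, P2 plays B after L and B after R; Payoff (6, 5)

Work:
Backward induction:
After L: P2 chooses B → P1 gets 0
After R: P2 chooses B → P1 gets 6
P1 chooses R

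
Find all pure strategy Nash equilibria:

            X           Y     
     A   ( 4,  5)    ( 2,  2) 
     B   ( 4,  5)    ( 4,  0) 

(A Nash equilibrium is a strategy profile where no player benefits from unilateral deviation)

Nash equilibrium: (A, X), (B, X)

Work:
Best responses:
  P1 vs X: payoffs [4, 4] → best response A/B (payoff 4)
  P1 vs Y: payoffs [2, 4] → best response B (payoff 4)
  P2 vs A: payoffs [5, 2] → best response X (payoff 5)
  P2 vs B: payoffs [5, 0] → best response X (payoff 5)
Mutual best responses: (A,X), (B,X) → Nash equilibria.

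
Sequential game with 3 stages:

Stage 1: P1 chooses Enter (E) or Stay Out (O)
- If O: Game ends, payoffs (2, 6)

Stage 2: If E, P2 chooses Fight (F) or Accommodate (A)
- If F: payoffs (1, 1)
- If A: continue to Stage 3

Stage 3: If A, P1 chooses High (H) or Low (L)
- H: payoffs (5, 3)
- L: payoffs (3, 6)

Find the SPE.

SPE: (E, A, H); Outcome (5, 3)

Work:
Stage 3: P1 chooses H (5 vs 3)
Stage 2: P2: F->1, A->3 (anticipating H). Choose A
Stage 1: P1: O->2, E->5 (anticipating A, H). Choose E
SPE path: E -> A -> H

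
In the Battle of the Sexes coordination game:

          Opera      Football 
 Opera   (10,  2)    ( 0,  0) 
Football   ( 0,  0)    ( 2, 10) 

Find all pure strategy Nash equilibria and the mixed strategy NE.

Pure NE: (Opera, Opera) and (Football, Football); Mixed NE: p = 0.8333, q = 0.1667

Work:
Check pure NE:
(Opera, Opera): (10, 2) - no unilateral deviation beneficial
(Football, Football): (2, 10) - no unilateral deviation beneficial
Mixed NE: P1 plays Opera with p = 0.8333, P2 plays Opera with q = 0.1667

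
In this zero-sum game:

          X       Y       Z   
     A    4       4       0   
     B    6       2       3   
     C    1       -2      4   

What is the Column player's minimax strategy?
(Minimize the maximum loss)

Column should play Y or Z (all achieve the minimum), value = 4

Work:
Column player minimizes Row's maximum payoff:
Column X: max payoff to Row = 6
Column Y: max payoff to Row = 4
Column Z: max payoff to Row = 4
Minimum is 4, achieved by columns Y, Z (tied).
Each of Y or Z is a minimax strategy.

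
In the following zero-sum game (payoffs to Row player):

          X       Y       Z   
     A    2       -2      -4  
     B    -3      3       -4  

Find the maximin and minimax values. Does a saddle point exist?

Maximin = -4, Minimax = -4, Saddle: True

Work:
Row minimums: [-4, -4] → maximin = -4
Column maximums: [2, 3, -4] → minimax = -4
Saddle point exists! Game value = -4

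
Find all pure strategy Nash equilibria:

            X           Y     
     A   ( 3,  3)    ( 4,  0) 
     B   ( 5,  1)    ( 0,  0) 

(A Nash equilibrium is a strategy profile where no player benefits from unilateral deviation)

Nash equilibrium: (B, X)

Work:
Best responses:
  P1 vs X: payoffs [3, 5] → best response B (payoff 5)
  P1 vs Y: payoffs [4, 0] → best response A (payoff 4)
  P2 vs A: payoffs [3, 0] → best response X (payoff 3)
  P2 vs B: payoffs [1, 0] → best response X (payoff 1)
Mutual best responses: (B,X) → Nash equilibria.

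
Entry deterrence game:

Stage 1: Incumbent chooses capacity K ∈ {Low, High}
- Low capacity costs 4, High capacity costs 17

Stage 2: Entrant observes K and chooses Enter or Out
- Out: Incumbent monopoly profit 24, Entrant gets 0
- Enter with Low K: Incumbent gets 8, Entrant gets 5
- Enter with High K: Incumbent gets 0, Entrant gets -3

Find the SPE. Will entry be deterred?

SPE: (High, Enter|Low, Out|High); Entry deterred. Incumbent net profit = 7

Work:
After Low K: Entrant enters (5 > 0)
After High K: Entrant stays out (-3 < 0)
Incumbent: Low → 8−4=4, High → 24−17=7
Incumbent chooses High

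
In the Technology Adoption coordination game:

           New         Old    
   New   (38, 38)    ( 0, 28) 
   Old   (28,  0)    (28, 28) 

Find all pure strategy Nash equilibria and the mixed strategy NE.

Pure NE: (New, New) and (Old, Old); Mixed NE: p = 0.7368, q = 0.7368

Work:
Check pure NE:
(New, New): (38, 38) - no unilateral deviation beneficial
(Old, Old): (28, 28) - no unilateral deviation beneficial
Mixed NE: P1 plays New with p = 0.7368, P2 plays New with q = 0.7368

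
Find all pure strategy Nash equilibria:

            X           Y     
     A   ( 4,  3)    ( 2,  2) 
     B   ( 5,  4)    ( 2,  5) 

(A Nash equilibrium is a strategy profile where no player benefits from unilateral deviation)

Nash equilibrium: (B, Y)

Work:
Best responses:
  P1 vs X: payoffs [4, 5] → best response B (payoff 5)
  P1 vs Y: payoffs [2, 2] → best response A/B (payoff 2)
  P2 vs A: payoffs [3, 2] → best response X (payoff 3)
  P2 vs B: payoffs [4, 5] → best response Y (payoff 5)
Mutual best responses: (B,Y) → Nash equilibria.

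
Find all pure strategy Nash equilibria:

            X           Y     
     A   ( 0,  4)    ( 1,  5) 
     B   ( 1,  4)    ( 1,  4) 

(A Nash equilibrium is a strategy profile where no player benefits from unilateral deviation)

Nash equilibrium: (A, Y), (B, X), (B, Y)

Work:
Best responses:
  P1 vs X: payoffs [0, 1] → best response B (payoff 1)
  P1 vs Y: payoffs [1, 1] → best response A/B (payoff 1)
  P2 vs A: payoffs [4, 5] → best response Y (payoff 5)
  P2 vs B: payoffs [4, 4] → best response X/Y (payoff 4)
Mutual best responses: (A,Y), (B,X), (B,Y) → Nash equilibria.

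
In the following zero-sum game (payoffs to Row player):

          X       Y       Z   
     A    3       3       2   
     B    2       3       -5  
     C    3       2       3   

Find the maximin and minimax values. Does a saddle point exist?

Maximin = 2, Minimax = 3, Saddle: False

Work:
Row minimums: [2, -5, 2] → maximin = 2
Column maximums: [3, 3, 3] → minimax = 3
No saddle point (maximin ≠ minimax). Mixed strategy needed.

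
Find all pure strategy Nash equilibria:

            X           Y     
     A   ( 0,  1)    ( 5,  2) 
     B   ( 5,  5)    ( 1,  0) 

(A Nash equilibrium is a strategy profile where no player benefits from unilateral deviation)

Nash equilibrium: (A, Y), (B, X)

Work:
Best responses:
  P1 vs X: payoffs [0, 5] → best response B (payoff 5)
  P1 vs Y: payoffs [5, 1] → best response A (payoff 5)
  P2 vs A: payoffs [1, 2] → best response Y (payoff 2)
  P2 vs B: payoffs [5, 0] → best response X (payoff 5)
Mutual best responses: (A,Y), (B,X) → Nash equilibria.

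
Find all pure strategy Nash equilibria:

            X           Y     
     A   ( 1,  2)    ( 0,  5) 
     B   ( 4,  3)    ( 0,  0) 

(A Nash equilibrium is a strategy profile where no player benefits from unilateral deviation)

Nash equilibrium: (A, Y), (B, X)

Work:
Best responses:
  P1 vs X: payoffs [1, 4] → best response B (payoff 4)
  P1 vs Y: payoffs [0, 0] → best response A/B (payoff 0)
  P2 vs A: payoffs [2, 5] → best response Y (payoff 5)
  P2 vs B: payoffs [3, 0] → best response X (payoff 3)
Mutual best responses: (A,Y), (B,X) → Nash equilibria.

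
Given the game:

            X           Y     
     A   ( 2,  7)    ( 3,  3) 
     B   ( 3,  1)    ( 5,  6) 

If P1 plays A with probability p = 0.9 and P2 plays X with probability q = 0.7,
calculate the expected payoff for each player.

E[P1] = 2.43, E[P2] = 5.47

Work:
E[P1] = p·q·π₁(A,X) + p·(1-q)·π₁(A,Y) + (1-p)·q·π₁(B,X) + (1-p)·(1-q)·π₁(B,Y)
= 0.9·0.7·2 + 0.9·0.3·3 + 0.1·0.7·3 + 0.1·0.3·5
= 2.43

E[P2] = 5.47 (similar calculation)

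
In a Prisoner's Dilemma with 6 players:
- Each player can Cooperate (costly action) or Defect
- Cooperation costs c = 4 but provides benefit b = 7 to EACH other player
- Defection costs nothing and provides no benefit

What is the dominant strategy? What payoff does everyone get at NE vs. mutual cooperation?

Dominant: Defect; NE payoff = 0; Coop payoff = 31

Work:
Defect dominates (saves cost c = 4, benefit to others is external)
NE: All defect → everyone gets 0
If all cooperate: each receives (5)×7 - 4 = 31
Social dilemma: 31 > 0 but NE gives 0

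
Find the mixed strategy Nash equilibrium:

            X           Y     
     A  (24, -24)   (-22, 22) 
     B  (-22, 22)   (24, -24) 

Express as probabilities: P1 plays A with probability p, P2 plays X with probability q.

p = 0.5, q = 0.5

Work:
Find probabilities that make opponent indifferent:
P2 chooses q to make P1 indifferent between A and B
P1 chooses p to make P2 indifferent between X and Y
Mixed NE: P1 plays (A: 0.5, B: 0.5), P2 plays (X: 0.5, Y: 0.5)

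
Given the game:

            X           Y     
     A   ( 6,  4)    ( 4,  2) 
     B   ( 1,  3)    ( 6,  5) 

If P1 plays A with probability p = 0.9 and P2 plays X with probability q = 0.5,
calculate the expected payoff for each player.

E[P1] = 4.85, E[P2] = 3.1

Work:
E[P1] = p·q·π₁(A,X) + p·(1-q)·π₁(A,Y) + (1-p)·q·π₁(B,X) + (1-p)·(1-q)·π₁(B,Y)
= 0.9·0.5·6 + 0.9·0.5·4 + 0.1·0.5·1 + 0.1·0.5·6
= 4.85

E[P2] = 3.1 (similar calculation)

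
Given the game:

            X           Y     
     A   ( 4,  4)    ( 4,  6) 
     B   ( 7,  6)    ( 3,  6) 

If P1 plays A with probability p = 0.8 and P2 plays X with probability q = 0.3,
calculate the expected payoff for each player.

E[P1] = 4.04, E[P2] = 5.52

Work:
E[P1] = p·q·π₁(A,X) + p·(1-q)·π₁(A,Y) + (1-p)·q·π₁(B,X) + (1-p)·(1-q)·π₁(B,Y)
= 0.8·0.3·4 + 0.8·0.7·4 + 0.2·0.3·7 + 0.2·0.7·3
= 4.04

E[P2] = 5.52 (similar calculation)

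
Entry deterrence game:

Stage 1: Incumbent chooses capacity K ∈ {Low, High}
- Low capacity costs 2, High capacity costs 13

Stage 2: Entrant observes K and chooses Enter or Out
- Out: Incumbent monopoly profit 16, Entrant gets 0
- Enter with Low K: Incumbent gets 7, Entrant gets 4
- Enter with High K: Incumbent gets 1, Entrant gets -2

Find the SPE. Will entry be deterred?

SPE: (Low, Enter|Low, Out|High); Entry not deterred. Incumbent net profit = 5, Entrant gets 4

Work:
After Low K: Entrant enters (4 > 0)
After High K: Entrant stays out (-2 < 0)
Incumbent: Low → 7−2=5, High → 16−13=3
Incumbent chooses Low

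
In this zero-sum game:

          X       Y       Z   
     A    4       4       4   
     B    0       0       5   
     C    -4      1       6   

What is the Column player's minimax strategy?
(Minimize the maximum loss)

Column should play X or Y (all achieve the minimum), value = 4

Work:
Column player minimizes Row's maximum payoff:
Column X: max payoff to Row = 4
Column Y: max payoff to Row = 4
Column Z: max payoff to Row = 6
Minimum is 4, achieved by columns X, Y (tied).
Each of X or Y is a minimax strategy.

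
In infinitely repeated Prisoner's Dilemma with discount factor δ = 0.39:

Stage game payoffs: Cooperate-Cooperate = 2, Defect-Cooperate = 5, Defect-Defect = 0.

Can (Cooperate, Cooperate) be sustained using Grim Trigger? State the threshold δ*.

δ* = 0.6; since δ = 0.39 < 0.6, cooperation cannot be sustained

Work:
For Grim Trigger:
Cooperate forever: 2/(1-δ)
Defect then punished: 5 + 0·δ/(1-δ)
Need: 2/(1-δ) ≥ 5 + 0·δ/(1-δ)
Solving: δ ≥ (T-R)/(T-P) = (5-2)/(5-0) = 0.6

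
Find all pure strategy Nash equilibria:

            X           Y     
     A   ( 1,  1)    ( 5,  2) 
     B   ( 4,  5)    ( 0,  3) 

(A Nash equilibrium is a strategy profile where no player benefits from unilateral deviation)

Nash equilibrium: (A, Y), (B, X)

Work:
Best responses:
  P1 vs X: payoffs [1, 4] → best response B (payoff 4)
  P1 vs Y: payoffs [5, 0] → best response A (payoff 5)
  P2 vs A: payoffs [1, 2] → best response Y (payoff 2)
  P2 vs B: payoffs [5, 3] → best response X (payoff 5)
Mutual best responses: (A,Y), (B,X) → Nash equilibria.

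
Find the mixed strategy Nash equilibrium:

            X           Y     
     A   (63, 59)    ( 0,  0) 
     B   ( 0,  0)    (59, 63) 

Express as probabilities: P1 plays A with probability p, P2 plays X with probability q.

p = 0.5164, q = 0.4836

Work:
Find probabilities that make opponent indifferent:
P2 chooses q to make P1 indifferent between A and B
P1 chooses p to make P2 indifferent between X and Y
Mixed NE: P1 plays (A: 0.5164, B: 0.4836), P2 plays (X: 0.4836, Y: 0.5164)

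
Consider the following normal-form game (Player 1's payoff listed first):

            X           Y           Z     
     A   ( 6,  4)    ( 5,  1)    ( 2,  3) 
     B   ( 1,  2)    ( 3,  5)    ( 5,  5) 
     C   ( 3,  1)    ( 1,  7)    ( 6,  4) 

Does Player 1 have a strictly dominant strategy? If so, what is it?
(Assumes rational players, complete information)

No strictly dominant strategy exists for Player 1

Work:
A strategy strictly dominates another if it gives a strictly higher payoff against every opponent action. Compare each pair of P1's strategies column-by-column:
  A vs B: [6 vs 1, 5 vs 3, 2 vs 5] → A does not strictly dominate B (column Z: 2 ≤ 5)
  A vs C: [6 vs 3, 5 vs 1, 2 vs 6] → A does not strictly dominate C (column Z: 2 ≤ 6)
  B vs A: [1 vs 6, 3 vs 5, 5 vs 2] → B does not strictly dominate A (column X: 1 ≤ 6)
  B vs C: [1 vs 3, 3 vs 1, 5 vs 6] → B does not strictly dominate C (column X: 1 ≤ 3)
  C vs A: [3 vs 6, 1 vs 5, 6 vs 2] → C does not strictly dominate A (column X: 3 ≤ 6)
  C vs B: [3 vs 1, 1 vs 3, 6 vs 5] → C does not strictly dominate B (column Y: 1 ≤ 3)
No single strategy strictly dominates all others → no strictly dominant strategy.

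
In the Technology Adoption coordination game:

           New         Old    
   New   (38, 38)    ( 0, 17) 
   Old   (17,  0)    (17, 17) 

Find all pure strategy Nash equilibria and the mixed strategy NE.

Pure NE: (New, New) and (Old, Old); Mixed NE: p = 0.4474, q = 0.4474

Work:
Check pure NE:
(New, New): (38, 38) - no unilateral deviation beneficial
(Old, Old): (17, 17) - no unilateral deviation beneficial
Mixed NE: P1 plays New with p = 0.4474, P2 plays New with q = 0.4474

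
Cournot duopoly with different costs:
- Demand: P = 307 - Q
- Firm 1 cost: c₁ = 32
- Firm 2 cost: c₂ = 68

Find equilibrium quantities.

q₁* = 103.67, q₂* = 67.67

Work:
Reaction: q₁ = (307 - 32 - q₂)/2
Reaction: q₂ = (307 - 68 - q₁)/2
Solve simultaneously:
q₁* = (307 - 2×32 + 68)/3 = 103.67
q₂* = (307 - 2×68 + 32)/3 = 67.67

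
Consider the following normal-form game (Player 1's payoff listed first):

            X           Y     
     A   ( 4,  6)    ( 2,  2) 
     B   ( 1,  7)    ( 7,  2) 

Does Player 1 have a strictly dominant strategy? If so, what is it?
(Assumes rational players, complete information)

No strictly dominant strategy exists for Player 1

Work:
A strategy strictly dominates another if it gives a strictly higher payoff against every opponent action. Compare each pair of P1's strategies column-by-column:
  A vs B: [4 vs 1, 2 vs 7] → A does not strictly dominate B (column Y: 2 ≤ 7)
  B vs A: [1 vs 4, 7 vs 2] → B does not strictly dominate A (column X: 1 ≤ 4)
No single strategy strictly dominates all others → no strictly dominant strategy.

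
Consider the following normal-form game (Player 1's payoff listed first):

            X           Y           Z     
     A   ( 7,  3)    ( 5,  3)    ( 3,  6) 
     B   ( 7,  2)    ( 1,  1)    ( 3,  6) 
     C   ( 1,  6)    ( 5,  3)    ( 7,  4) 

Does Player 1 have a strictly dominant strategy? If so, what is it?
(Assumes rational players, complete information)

No strictly dominant strategy exists for Player 1

Work:
A strategy strictly dominates another if it gives a strictly higher payoff against every opponent action. Compare each pair of P1's strategies column-by-column:
  A vs B: [7 vs 7, 5 vs 1, 3 vs 3] → A does not strictly dominate B (column X: 7 ≤ 7)
  A vs C: [7 vs 1, 5 vs 5, 3 vs 7] → A does not strictly dominate C (column Y: 5 ≤ 5)
  B vs A: [7 vs 7, 1 vs 5, 3 vs 3] → B does not strictly dominate A (column X: 7 ≤ 7)
  B vs C: [7 vs 1, 1 vs 5, 3 vs 7] → B does not strictly dominate C (column Y: 1 ≤ 5)
  C vs A: [1 vs 7, 5 vs 5, 7 vs 3] → C does not strictly dominate A (column X: 1 ≤ 7)
  C vs B: [1 vs 7, 5 vs 1, 7 vs 3] → C does not strictly dominate B (column X: 1 ≤ 7)
No single strategy strictly dominates all others → no strictly dominant strategy.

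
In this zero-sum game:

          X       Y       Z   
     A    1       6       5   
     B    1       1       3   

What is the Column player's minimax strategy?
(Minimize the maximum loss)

Column should play X, value = 1

Work:
Column player minimizes Row's maximum payoff:
Column X: max payoff to Row = 1
Column Y: max payoff to Row = 6
Column Z: max payoff to Row = 5
Minimum is 1, achieved by column X.
Minimax strategy: X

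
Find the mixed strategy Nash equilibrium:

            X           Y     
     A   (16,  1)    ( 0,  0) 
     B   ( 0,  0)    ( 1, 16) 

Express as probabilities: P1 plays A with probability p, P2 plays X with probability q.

p = 0.9412, q = 0.0588

Work:
Find probabilities that make opponent indifferent:
P2 chooses q to make P1 indifferent between A and B
P1 chooses p to make P2 indifferent between X and Y
Mixed NE: P1 plays (A: 0.9412, B: 0.0588), P2 plays (X: 0.0588, Y: 0.9412)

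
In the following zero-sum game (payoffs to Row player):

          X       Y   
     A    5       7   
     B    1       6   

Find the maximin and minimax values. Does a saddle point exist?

Maximin = 5, Minimax = 5, Saddle: True

Work:
Row minimums: [5, 1] → maximin = 5
Column maximums: [5, 7] → minimax = 5
Saddle point exists! Game value = 5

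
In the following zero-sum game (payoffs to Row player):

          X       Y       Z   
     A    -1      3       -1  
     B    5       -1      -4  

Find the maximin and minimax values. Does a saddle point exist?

Maximin = -1, Minimax = -1, Saddle: True

Work:
Row minimums: [-1, -4] → maximin = -1
Column maximums: [5, 3, -1] → minimax = -1
Saddle point exists! Game value = -1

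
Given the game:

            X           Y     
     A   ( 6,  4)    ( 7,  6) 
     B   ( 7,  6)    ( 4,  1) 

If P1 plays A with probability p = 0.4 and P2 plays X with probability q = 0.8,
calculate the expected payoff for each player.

E[P1] = 6.32, E[P2] = 4.76

Work:
E[P1] = p·q·π₁(A,X) + p·(1-q)·π₁(A,Y) + (1-p)·q·π₁(B,X) + (1-p)·(1-q)·π₁(B,Y)
= 0.4·0.8·6 + 0.4·0.2·7 + 0.6·0.8·7 + 0.6·0.2·4
= 6.32

E[P2] = 4.76 (similar calculation)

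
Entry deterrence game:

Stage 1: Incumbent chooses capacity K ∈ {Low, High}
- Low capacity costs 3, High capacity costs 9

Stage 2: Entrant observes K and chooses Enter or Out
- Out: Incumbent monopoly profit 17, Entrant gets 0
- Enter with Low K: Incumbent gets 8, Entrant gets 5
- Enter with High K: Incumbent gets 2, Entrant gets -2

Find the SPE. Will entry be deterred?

SPE: (High, Enter|Low, Out|High); Entry deterred. Incumbent net profit = 8

Work:
After Low K: Entrant enters (5 > 0)
After High K: Entrant stays out (-2 < 0)
Incumbent: Low → 8−3=5, High → 17−9=8
Incumbent chooses High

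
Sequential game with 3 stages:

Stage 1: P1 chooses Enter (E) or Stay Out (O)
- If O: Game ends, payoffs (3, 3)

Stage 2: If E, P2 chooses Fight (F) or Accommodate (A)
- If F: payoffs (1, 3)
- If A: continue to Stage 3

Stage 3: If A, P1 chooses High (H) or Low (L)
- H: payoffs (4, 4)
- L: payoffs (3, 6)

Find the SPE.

SPE: (E, A, H); Outcome (4, 4)

Work:
Stage 3: P1 chooses H (4 vs 3)
Stage 2: P2: F->3, A->4 (anticipating H). Choose A
Stage 1: P1: O->3, E->4 (anticipating A, H). Choose E
SPE path: E -> A -> H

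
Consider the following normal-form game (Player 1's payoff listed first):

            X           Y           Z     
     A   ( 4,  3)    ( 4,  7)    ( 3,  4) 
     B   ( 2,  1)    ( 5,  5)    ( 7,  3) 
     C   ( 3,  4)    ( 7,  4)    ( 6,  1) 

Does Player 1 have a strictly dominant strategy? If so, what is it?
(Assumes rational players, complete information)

No strictly dominant strategy exists for Player 1

Work:
A strategy strictly dominates another if it gives a strictly higher payoff against every opponent action. Compare each pair of P1's strategies column-by-column:
  A vs B: [4 vs 2, 4 vs 5, 3 vs 7] → A does not strictly dominate B (column Y: 4 ≤ 5)
  A vs C: [4 vs 3, 4 vs 7, 3 vs 6] → A does not strictly dominate C (column Y: 4 ≤ 7)
  B vs A: [2 vs 4, 5 vs 4, 7 vs 3] → B does not strictly dominate A (column X: 2 ≤ 4)
  B vs C: [2 vs 3, 5 vs 7, 7 vs 6] → B does not strictly dominate C (column X: 2 ≤ 3)
  C vs A: [3 vs 4, 7 vs 4, 6 vs 3] → C does not strictly dominate A (column X: 3 ≤ 4)
  C vs B: [3 vs 2, 7 vs 5, 6 vs 7] → C does not strictly dominate B (column Z: 6 ≤ 7)
No single strategy strictly dominates all others → no strictly dominant strategy.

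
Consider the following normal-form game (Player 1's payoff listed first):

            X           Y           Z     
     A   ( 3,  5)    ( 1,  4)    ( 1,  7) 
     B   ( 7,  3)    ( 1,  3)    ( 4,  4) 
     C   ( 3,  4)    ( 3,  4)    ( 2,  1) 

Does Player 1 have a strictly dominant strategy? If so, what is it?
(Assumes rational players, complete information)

No strictly dominant strategy exists for Player 1

Work:
A strategy strictly dominates another if it gives a strictly higher payoff against every opponent action. Compare each pair of P1's strategies column-by-column:
  A vs B: [3 vs 7, 1 vs 1, 1 vs 4] → A does not strictly dominate B (column X: 3 ≤ 7)
  A vs C: [3 vs 3, 1 vs 3, 1 vs 2] → A does not strictly dominate C (column X: 3 ≤ 3)
  B vs A: [7 vs 3, 1 vs 1, 4 vs 1] → B does not strictly dominate A (column Y: 1 ≤ 1)
  B vs C: [7 vs 3, 1 vs 3, 4 vs 2] → B does not strictly dominate C (column Y: 1 ≤ 3)
  C vs A: [3 vs 3, 3 vs 1, 2 vs 1] → C does not strictly dominate A (column X: 3 ≤ 3)
  C vs B: [3 vs 7, 3 vs 1, 2 vs 4] → C does not strictly dominate B (column X: 3 ≤ 7)
No single strategy strictly dominates all others → no strictly dominant strategy.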